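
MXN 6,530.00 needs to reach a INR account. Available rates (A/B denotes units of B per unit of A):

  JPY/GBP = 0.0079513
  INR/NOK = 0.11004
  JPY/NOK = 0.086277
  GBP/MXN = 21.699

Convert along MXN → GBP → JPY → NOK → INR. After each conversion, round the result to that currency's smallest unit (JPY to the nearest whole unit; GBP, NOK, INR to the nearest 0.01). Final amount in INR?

INR 29,674.75

MXN 6,530.00 ÷ 21.699 = GBP 300.94
GBP 300.94 ÷ 0.0079513 = JPY 37,848
JPY 37,848 × 0.086277 = NOK 3,265.41
NOK 3,265.41 ÷ 0.11004 = INR 29,674.75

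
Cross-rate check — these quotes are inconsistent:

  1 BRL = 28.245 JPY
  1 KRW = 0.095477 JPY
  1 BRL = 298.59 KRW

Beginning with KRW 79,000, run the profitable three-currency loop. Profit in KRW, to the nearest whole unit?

Profit: KRW 737

Profitable loop is KRW → JPY → BRL → KRW:
KRW 79,000 × 0.095477 = JPY 7,543
JPY 7,543 ÷ 28.245 = BRL 267.04
BRL 267.04 × 298.59 = KRW 79,737
Profit = KRW 79,737 − KRW 79,000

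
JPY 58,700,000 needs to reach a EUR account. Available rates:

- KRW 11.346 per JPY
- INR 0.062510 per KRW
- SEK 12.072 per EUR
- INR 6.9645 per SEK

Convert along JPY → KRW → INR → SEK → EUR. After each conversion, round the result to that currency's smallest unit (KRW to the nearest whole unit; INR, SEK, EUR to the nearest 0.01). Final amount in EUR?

EUR 495,177.85

JPY 58,700,000 × 11.346 = KRW 666,010,200
KRW 666,010,200 × 0.062510 = INR 41,632,297.60
INR 41,632,297.60 ÷ 6.9645 = SEK 5,977,787.01
SEK 5,977,787.01 ÷ 12.072 = EUR 495,177.85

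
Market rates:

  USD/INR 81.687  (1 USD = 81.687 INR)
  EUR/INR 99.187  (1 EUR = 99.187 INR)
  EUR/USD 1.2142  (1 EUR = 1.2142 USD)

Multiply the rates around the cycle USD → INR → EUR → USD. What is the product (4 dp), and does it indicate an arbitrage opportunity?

1.0000 (no arbitrage)

Around USD → INR → EUR → USD: 1 × 81.687 ÷ 99.187 × 1.2142 = 0.999973
Product ≈ 1 (deviation 0.003%, within rounding noise).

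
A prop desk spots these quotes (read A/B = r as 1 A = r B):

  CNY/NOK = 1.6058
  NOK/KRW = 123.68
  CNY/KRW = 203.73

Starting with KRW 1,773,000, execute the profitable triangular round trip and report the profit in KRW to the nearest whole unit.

Profit: KRW 45,749

Profitable loop is KRW → NOK → CNY → KRW:
KRW 1,773,000 ÷ 123.68 = NOK 14,335.38
NOK 14,335.38 ÷ 1.6058 = CNY 8,927.25
CNY 8,927.25 × 203.73 = KRW 1,818,749
Profit = KRW 1,818,749 − KRW 1,773,000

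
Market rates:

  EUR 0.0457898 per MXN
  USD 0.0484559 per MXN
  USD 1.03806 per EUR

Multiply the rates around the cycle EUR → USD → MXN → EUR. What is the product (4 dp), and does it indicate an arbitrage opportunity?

Around EUR → USD → MXN → EUR: 1 × 1.03806 ÷ 0.0484559 × 0.0457898 = 0.980945
Product < 1; profitable direction is EUR → MXN → USD → EUR.

0.9809 (arbitrage exists)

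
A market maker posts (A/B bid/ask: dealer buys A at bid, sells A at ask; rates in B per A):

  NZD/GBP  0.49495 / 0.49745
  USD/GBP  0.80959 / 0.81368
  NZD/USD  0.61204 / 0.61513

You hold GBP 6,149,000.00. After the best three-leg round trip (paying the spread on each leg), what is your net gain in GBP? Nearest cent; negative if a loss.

Net result: GBP -24,085.94 (no profitable arbitrage after spreads)

Best loop GBP → NZD → USD → GBP:
GBP 6,149,000.00 ÷ 0.49745 (buy NZD at ask) = NZD 12,361,041.31
NZD 12,361,041.31 × 0.61204 (sell NZD at bid) = USD 7,565,451.72
USD 7,565,451.72 × 0.80959 (sell USD at bid) = GBP 6,124,914.06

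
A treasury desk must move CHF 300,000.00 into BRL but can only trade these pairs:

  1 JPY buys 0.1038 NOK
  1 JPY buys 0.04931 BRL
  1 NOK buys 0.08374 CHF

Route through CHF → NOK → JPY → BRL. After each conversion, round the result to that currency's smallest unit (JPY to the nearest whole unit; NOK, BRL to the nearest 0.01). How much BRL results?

CHF 300,000.00 ÷ 0.08374 = NOK 3,582,517.32
NOK 3,582,517.32 ÷ 0.1038 = JPY 34,513,654
JPY 34,513,654 × 0.04931 = BRL 1,701,868.28

BRL 1,701,868.28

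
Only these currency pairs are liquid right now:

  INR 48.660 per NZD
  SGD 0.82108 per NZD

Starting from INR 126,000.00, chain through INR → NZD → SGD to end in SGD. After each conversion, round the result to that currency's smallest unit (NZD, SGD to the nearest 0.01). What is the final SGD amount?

INR 126,000.00 ÷ 48.660 = NZD 2,589.40
NZD 2,589.40 × 0.82108 = SGD 2,126.10

SGD 2,126.10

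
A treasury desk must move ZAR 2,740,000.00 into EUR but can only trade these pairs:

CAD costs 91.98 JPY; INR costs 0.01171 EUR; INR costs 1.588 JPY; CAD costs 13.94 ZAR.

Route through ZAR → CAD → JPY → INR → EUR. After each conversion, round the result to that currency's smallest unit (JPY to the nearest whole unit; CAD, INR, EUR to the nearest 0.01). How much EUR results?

ZAR 2,740,000.00 ÷ 13.94 = CAD 196,556.67
CAD 196,556.67 × 91.98 = JPY 18,079,283
JPY 18,079,283 ÷ 1.588 = INR 11,384,938.92
INR 11,384,938.92 × 0.01171 = EUR 133,317.63

EUR 133,317.63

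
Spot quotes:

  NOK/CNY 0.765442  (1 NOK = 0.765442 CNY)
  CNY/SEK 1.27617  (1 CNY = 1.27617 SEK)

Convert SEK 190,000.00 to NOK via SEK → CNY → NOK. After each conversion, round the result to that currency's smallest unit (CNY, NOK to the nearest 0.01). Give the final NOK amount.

SEK 190,000.00 ÷ 1.27617 = CNY 148,882.99
CNY 148,882.99 ÷ 0.765442 = NOK 194,505.91

NOK 194,505.91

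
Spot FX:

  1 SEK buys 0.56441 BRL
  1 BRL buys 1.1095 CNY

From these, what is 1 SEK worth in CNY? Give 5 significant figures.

SEK/CNY = 0.62621

1 SEK × 0.56441 = 0.56441 BRL
0.56441 BRL × 1.1095 = 0.626213 CNY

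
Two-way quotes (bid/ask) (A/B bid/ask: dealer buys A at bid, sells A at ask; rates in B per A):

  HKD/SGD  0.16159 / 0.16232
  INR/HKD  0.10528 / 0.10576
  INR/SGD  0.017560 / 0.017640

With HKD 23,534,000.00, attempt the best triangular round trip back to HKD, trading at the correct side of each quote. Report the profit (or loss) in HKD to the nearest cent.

Best loop HKD → INR → SGD → HKD:
HKD 23,534,000.00 ÷ 0.10576 (buy INR at ask) = INR 222,522,692.89
INR 222,522,692.89 × 0.017560 (sell INR at bid) = SGD 3,907,498.49
SGD 3,907,498.49 ÷ 0.16232 (buy HKD at ask) = HKD 24,072,809.80

Net profit: HKD 538,809.80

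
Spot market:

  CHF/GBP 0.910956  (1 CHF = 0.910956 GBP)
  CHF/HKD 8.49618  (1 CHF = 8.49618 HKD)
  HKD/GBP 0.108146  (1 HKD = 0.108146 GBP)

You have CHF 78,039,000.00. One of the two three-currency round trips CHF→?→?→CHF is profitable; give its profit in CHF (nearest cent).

Profit: CHF 674,361.68

Profitable loop is CHF → HKD → GBP → CHF:
CHF 78,039,000.00 × 8.49618 = HKD 663,033,391.02
HKD 663,033,391.02 × 0.108146 = GBP 71,704,409.11
GBP 71,704,409.11 ÷ 0.910956 = CHF 78,713,361.68
Profit = CHF 78,713,361.68 − CHF 78,039,000.00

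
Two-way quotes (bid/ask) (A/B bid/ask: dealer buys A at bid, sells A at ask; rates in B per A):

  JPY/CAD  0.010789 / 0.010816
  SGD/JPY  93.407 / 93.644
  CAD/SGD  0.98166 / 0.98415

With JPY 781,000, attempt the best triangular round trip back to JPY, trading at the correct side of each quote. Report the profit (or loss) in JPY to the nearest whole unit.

Best loop JPY → SGD → CAD → JPY:
JPY 781,000 ÷ 93.644 (buy SGD at ask) = SGD 8,340.10
SGD 8,340.10 ÷ 0.98415 (buy CAD at ask) = CAD 8,474.42
CAD 8,474.42 ÷ 0.010816 (buy JPY at ask) = JPY 783,507

Net profit: JPY 2,507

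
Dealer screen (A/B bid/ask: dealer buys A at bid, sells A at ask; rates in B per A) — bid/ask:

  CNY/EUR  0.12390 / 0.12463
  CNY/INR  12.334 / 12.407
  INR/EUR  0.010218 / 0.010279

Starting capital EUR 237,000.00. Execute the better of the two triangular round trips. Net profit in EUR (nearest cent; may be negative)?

Net profit: EUR 2,660.02

Best loop EUR → CNY → INR → EUR:
EUR 237,000.00 ÷ 0.12463 (buy CNY at ask) = CNY 1,901,628.82
CNY 1,901,628.82 × 12.334 (sell CNY at bid) = INR 23,454,689.88
INR 23,454,689.88 × 0.010218 (sell INR at bid) = EUR 239,660.02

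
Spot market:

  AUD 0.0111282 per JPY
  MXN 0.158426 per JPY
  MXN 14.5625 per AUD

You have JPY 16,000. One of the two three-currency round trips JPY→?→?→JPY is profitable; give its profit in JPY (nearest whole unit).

Profit: JPY 366

Profitable loop is JPY → AUD → MXN → JPY:
JPY 16,000 × 0.0111282 = AUD 178.05
AUD 178.05 × 14.5625 = MXN 2,592.87
MXN 2,592.87 ÷ 0.158426 = JPY 16,366
Profit = JPY 16,366 − JPY 16,000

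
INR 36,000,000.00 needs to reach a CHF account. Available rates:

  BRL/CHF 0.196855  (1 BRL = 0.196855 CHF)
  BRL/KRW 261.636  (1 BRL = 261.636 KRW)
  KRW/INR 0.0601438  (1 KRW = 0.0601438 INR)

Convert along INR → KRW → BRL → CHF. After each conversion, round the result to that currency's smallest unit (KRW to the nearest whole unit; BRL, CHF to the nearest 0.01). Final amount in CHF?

CHF 450,360.80

INR 36,000,000.00 ÷ 0.0601438 = KRW 598,565,438
KRW 598,565,438 ÷ 261.636 = BRL 2,287,779.35
BRL 2,287,779.35 × 0.196855 = CHF 450,360.80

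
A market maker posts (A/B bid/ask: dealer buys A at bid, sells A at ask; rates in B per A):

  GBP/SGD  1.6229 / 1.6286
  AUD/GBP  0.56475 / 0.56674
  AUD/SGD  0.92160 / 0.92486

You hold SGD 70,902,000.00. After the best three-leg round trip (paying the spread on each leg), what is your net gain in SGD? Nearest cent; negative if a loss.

Net result: SGD -106,988.65 (no profitable arbitrage after spreads)

Best loop SGD → GBP → AUD → SGD:
SGD 70,902,000.00 ÷ 1.6286 (buy GBP at ask) = GBP 43,535,552.01
GBP 43,535,552.01 ÷ 0.56674 (buy AUD at ask) = AUD 76,817,503.63
AUD 76,817,503.63 × 0.92160 (sell AUD at bid) = SGD 70,795,011.35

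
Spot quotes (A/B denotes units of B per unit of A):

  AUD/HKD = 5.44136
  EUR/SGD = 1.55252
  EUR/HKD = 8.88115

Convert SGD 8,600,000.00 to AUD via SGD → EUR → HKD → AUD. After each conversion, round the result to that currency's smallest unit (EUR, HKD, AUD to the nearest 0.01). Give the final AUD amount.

AUD 9,041,135.82

SGD 8,600,000.00 ÷ 1.55252 = EUR 5,539,381.14
EUR 5,539,381.14 × 8.88115 = HKD 49,196,074.81
HKD 49,196,074.81 ÷ 5.44136 = AUD 9,041,135.82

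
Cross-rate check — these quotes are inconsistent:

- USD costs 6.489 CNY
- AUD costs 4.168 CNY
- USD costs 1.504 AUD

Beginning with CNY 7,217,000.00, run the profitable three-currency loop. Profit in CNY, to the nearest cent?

Profit: CNY 253,659.34

Profitable loop is CNY → AUD → USD → CNY:
CNY 7,217,000.00 ÷ 4.168 = AUD 1,731,525.91
AUD 1,731,525.91 ÷ 1.504 = USD 1,151,280.53
USD 1,151,280.53 × 6.489 = CNY 7,470,659.34
Profit = CNY 7,470,659.34 − CNY 7,217,000.00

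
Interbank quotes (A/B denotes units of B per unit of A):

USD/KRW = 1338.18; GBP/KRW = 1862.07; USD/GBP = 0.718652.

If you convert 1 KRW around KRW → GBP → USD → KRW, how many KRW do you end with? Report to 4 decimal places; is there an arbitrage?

1.0000 (no arbitrage)

Around KRW → GBP → USD → KRW: 1 ÷ 1862.07 ÷ 0.718652 × 1338.18 = 1.000000
Product ≈ 1 (deviation 0.000%, within rounding noise).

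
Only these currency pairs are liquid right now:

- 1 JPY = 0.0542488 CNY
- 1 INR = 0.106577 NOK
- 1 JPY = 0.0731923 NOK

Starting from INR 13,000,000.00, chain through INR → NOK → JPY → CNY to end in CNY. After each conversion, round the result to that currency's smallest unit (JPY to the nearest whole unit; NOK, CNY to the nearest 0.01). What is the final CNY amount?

CNY 1,026,908.14

INR 13,000,000.00 × 0.106577 = NOK 1,385,501.00
NOK 1,385,501.00 ÷ 0.0731923 = JPY 18,929,601
JPY 18,929,601 × 0.0542488 = CNY 1,026,908.14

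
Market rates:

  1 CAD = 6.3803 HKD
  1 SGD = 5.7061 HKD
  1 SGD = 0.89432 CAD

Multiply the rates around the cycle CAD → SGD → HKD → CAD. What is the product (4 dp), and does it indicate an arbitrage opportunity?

1.0000 (no arbitrage)

Around CAD → SGD → HKD → CAD: 1 ÷ 0.89432 × 5.7061 ÷ 6.3803 = 1.000012
Product ≈ 1 (deviation 0.001%, within rounding noise).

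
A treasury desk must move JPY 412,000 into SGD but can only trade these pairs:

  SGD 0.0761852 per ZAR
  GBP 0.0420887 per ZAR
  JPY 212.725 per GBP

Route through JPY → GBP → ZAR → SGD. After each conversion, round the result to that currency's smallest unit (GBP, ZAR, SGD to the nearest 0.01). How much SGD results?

SGD 3,505.77

JPY 412,000 ÷ 212.725 = GBP 1,936.77
GBP 1,936.77 ÷ 0.0420887 = ZAR 46,016.39
ZAR 46,016.39 × 0.0761852 = SGD 3,505.77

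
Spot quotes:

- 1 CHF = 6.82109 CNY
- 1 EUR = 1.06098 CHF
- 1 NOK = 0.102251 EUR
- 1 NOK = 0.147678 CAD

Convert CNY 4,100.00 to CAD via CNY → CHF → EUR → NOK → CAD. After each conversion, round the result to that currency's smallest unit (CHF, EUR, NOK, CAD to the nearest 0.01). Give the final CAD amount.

CNY 4,100.00 ÷ 6.82109 = CHF 601.08
CHF 601.08 ÷ 1.06098 = EUR 566.53
EUR 566.53 ÷ 0.102251 = NOK 5,540.58
NOK 5,540.58 × 0.147678 = CAD 818.22

CAD 818.22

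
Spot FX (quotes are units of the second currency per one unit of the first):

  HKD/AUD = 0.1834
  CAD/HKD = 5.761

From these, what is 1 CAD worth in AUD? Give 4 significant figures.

1 CAD × 5.761 = 5.761 HKD
5.761 HKD × 0.1834 = 1.05657 AUD

CAD/AUD = 1.057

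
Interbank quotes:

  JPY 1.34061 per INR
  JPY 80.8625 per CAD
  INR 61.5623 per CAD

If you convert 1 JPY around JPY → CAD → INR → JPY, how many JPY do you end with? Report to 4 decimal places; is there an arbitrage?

1.0206 (arbitrage exists)

Around JPY → CAD → INR → JPY: 1 ÷ 80.8625 × 61.5623 × 1.34061 = 1.020634
Product > 1; profitable direction is JPY → CAD → INR → JPY.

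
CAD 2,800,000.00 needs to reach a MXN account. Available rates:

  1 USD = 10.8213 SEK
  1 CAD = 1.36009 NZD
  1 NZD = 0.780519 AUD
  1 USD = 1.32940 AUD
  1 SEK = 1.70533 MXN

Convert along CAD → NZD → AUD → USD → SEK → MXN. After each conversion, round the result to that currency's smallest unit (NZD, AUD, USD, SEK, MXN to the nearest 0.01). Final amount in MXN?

MXN 41,261,152.31

CAD 2,800,000.00 × 1.36009 = NZD 3,808,252.00
NZD 3,808,252.00 × 0.780519 = AUD 2,972,413.04
AUD 2,972,413.04 ÷ 1.32940 = USD 2,235,905.70
USD 2,235,905.70 × 10.8213 = SEK 24,195,406.35
SEK 24,195,406.35 × 1.70533 = MXN 41,261,152.31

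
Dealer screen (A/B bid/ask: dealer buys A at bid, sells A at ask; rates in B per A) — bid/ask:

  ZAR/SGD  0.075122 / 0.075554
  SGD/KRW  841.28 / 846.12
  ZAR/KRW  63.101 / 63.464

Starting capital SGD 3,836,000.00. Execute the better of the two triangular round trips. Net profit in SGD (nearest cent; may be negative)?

Best loop SGD → KRW → ZAR → SGD:
SGD 3,836,000.00 × 841.28 (sell SGD at bid) = KRW 3,227,150,080
KRW 3,227,150,080 ÷ 63.464 (buy ZAR at ask) = ZAR 50,850,089.50
ZAR 50,850,089.50 × 0.075122 (sell ZAR at bid) = SGD 3,819,960.42

Net result: SGD -16,039.58 (no profitable arbitrage after spreads)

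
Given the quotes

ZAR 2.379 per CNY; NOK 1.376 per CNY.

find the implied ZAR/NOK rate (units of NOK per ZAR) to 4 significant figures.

ZAR/NOK = 0.5784

1 ZAR ÷ 2.379 = 0.420345 CNY
0.420345 CNY × 1.376 = 0.578394 NOK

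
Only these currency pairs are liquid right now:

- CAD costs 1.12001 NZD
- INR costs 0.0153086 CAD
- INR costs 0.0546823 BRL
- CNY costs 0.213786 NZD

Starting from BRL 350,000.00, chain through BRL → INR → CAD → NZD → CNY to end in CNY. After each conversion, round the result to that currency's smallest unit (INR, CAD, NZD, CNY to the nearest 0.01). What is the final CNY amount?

BRL 350,000.00 ÷ 0.0546823 = INR 6,400,608.61
INR 6,400,608.61 × 0.0153086 = CAD 97,984.36
CAD 97,984.36 × 1.12001 = NZD 109,743.46
NZD 109,743.46 ÷ 0.213786 = CNY 513,333.24

CNY 513,333.24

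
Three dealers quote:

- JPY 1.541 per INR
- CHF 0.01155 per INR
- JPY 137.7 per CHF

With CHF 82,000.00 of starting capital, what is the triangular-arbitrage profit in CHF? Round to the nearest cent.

Profit: CHF 2,630.55

Profitable loop is CHF → JPY → INR → CHF:
CHF 82,000.00 × 137.7 = JPY 11,291,400
JPY 11,291,400 ÷ 1.541 = INR 7,327,319.92
INR 7,327,319.92 × 0.01155 = CHF 84,630.55
Profit = CHF 84,630.55 − CHF 82,000.00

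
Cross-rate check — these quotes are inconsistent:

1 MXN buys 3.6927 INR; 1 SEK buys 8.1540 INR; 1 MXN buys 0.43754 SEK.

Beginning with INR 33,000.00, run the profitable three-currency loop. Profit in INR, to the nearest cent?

Profit: INR 1,156.20

Profitable loop is INR → SEK → MXN → INR:
INR 33,000.00 ÷ 8.1540 = SEK 4,047.09
SEK 4,047.09 ÷ 0.43754 = MXN 9,249.65
MXN 9,249.65 × 3.6927 = INR 34,156.20
Profit = INR 34,156.20 − INR 33,000.00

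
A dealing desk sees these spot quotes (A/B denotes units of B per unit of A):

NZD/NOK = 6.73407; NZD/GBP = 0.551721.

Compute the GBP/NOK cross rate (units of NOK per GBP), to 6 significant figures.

1 GBP ÷ 0.551721 = 1.81251 NZD
1.81251 NZD × 6.73407 = 12.2056 NOK

GBP/NOK = 12.2056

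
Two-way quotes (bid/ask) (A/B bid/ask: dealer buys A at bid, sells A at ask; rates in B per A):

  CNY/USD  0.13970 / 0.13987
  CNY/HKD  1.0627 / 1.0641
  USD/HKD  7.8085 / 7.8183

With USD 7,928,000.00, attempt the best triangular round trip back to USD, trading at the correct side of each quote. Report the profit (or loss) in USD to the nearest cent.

Net profit: USD 199,279.94

Best loop USD → HKD → CNY → USD:
USD 7,928,000.00 × 7.8085 (sell USD at bid) = HKD 61,905,788.00
HKD 61,905,788.00 ÷ 1.0641 (buy CNY at ask) = CNY 58,176,663.85
CNY 58,176,663.85 × 0.13970 (sell CNY at bid) = USD 8,127,279.94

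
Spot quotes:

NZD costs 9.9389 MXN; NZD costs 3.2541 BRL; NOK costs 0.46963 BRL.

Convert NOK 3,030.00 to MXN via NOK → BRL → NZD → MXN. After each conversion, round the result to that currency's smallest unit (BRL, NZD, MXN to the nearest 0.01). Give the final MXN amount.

MXN 4,346.18

NOK 3,030.00 × 0.46963 = BRL 1,422.98
BRL 1,422.98 ÷ 3.2541 = NZD 437.29
NZD 437.29 × 9.9389 = MXN 4,346.18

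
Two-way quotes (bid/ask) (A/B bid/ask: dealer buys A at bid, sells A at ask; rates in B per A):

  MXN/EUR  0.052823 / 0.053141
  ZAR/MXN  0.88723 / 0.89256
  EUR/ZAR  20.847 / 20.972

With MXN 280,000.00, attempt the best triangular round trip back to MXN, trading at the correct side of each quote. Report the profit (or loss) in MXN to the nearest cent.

Best loop MXN → ZAR → EUR → MXN:
MXN 280,000.00 ÷ 0.89256 (buy ZAR at ask) = ZAR 313,704.40
ZAR 313,704.40 ÷ 20.972 (buy EUR at ask) = EUR 14,958.25
EUR 14,958.25 ÷ 0.053141 (buy MXN at ask) = MXN 281,482.27

Net profit: MXN 1,482.27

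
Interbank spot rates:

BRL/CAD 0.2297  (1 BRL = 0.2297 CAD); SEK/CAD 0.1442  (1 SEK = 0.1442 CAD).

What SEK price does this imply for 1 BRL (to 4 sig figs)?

BRL/SEK = 1.593

1 BRL × 0.2297 = 0.2297 CAD
0.2297 CAD ÷ 0.1442 = 1.59293 SEK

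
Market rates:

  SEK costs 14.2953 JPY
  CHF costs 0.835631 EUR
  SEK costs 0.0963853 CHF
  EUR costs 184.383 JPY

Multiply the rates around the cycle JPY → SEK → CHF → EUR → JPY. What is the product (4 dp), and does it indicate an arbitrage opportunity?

Around JPY → SEK → CHF → EUR → JPY: 1 ÷ 14.2953 × 0.0963853 × 0.835631 × 184.383 = 1.038850
Product > 1; profitable direction is JPY → SEK → CHF → EUR → JPY.

1.0389 (arbitrage exists)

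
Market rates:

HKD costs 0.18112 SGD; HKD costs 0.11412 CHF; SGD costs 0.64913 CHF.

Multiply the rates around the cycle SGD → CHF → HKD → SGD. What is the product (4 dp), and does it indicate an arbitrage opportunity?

Around SGD → CHF → HKD → SGD: 1 × 0.64913 ÷ 0.11412 × 0.18112 = 1.030235
Product > 1; profitable direction is SGD → CHF → HKD → SGD.

1.0302 (arbitrage exists)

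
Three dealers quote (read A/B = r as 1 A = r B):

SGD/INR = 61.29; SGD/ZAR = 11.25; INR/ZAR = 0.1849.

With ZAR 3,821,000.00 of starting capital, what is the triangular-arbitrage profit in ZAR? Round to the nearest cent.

Profit: ZAR 28,027.80

Profitable loop is ZAR → SGD → INR → ZAR:
ZAR 3,821,000.00 ÷ 11.25 = SGD 339,644.44
SGD 339,644.44 × 61.29 = INR 20,816,808.00
INR 20,816,808.00 × 0.1849 = ZAR 3,849,027.80
Profit = ZAR 3,849,027.80 − ZAR 3,821,000.00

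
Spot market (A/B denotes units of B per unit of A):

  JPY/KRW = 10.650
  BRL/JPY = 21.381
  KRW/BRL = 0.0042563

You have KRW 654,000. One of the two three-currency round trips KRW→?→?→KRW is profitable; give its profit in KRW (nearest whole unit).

Profit: KRW 20,789

Profitable loop is KRW → JPY → BRL → KRW:
KRW 654,000 ÷ 10.650 = JPY 61,408
JPY 61,408 ÷ 21.381 = BRL 2,872.10
BRL 2,872.10 ÷ 0.0042563 = KRW 674,789
Profit = KRW 674,789 − KRW 654,000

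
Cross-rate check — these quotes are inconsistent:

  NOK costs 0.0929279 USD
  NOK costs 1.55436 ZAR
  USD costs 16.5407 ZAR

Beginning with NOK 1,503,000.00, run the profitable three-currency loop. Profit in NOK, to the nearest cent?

Profit: NOK 16,884.49

Profitable loop is NOK → ZAR → USD → NOK:
NOK 1,503,000.00 × 1.55436 = ZAR 2,336,203.08
ZAR 2,336,203.08 ÷ 16.5407 = USD 141,239.67
USD 141,239.67 ÷ 0.0929279 = NOK 1,519,884.49
Profit = NOK 1,519,884.49 − NOK 1,503,000.00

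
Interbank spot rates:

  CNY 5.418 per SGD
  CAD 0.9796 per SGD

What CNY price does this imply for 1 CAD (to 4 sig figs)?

1 CAD ÷ 0.9796 = 1.02082 SGD
1.02082 SGD × 5.418 = 5.53083 CNY

CAD/CNY = 5.531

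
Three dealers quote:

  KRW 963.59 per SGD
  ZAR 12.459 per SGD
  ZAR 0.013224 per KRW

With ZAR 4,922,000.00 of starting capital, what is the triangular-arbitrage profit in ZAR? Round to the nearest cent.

Profit: ZAR 112,003.91

Profitable loop is ZAR → SGD → KRW → ZAR:
ZAR 4,922,000.00 ÷ 12.459 = SGD 395,055.78
SGD 395,055.78 × 963.59 = KRW 380,671,802
KRW 380,671,802 × 0.013224 = ZAR 5,034,003.91
Profit = ZAR 5,034,003.91 − ZAR 4,922,000.00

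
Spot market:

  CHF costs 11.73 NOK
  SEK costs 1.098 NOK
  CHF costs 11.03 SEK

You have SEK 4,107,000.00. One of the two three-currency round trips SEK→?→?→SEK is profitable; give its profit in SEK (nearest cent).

Profitable loop is SEK → NOK → CHF → SEK:
SEK 4,107,000.00 × 1.098 = NOK 4,509,486.00
NOK 4,509,486.00 ÷ 11.73 = CHF 384,440.41
CHF 384,440.41 × 11.03 = SEK 4,240,377.71
Profit = SEK 4,240,377.71 − SEK 4,107,000.00

Profit: SEK 133,377.71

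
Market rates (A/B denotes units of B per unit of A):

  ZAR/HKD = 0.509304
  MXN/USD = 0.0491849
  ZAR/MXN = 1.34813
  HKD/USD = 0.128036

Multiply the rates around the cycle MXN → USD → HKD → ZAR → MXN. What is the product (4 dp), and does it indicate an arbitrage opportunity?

1.0168 (arbitrage exists)

Around MXN → USD → HKD → ZAR → MXN: 1 × 0.0491849 ÷ 0.128036 ÷ 0.509304 × 1.34813 = 1.016844
Product > 1; profitable direction is MXN → USD → HKD → ZAR → MXN.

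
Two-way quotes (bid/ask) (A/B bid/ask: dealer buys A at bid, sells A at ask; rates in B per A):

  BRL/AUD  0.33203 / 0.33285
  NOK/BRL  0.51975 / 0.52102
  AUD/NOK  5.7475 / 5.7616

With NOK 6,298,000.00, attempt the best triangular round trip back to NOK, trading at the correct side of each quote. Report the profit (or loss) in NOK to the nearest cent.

Best loop NOK → AUD → BRL → NOK:
NOK 6,298,000.00 ÷ 5.7616 (buy AUD at ask) = AUD 1,093,099.14
AUD 1,093,099.14 ÷ 0.33285 (buy BRL at ask) = BRL 3,284,059.30
BRL 3,284,059.30 ÷ 0.52102 (buy NOK at ask) = NOK 6,303,134.82

Net profit: NOK 5,134.82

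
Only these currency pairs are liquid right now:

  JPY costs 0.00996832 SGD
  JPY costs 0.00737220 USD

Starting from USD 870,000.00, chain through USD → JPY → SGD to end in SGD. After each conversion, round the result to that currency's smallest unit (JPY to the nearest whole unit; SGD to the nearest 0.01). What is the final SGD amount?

SGD 1,176,370.47

USD 870,000.00 ÷ 0.00737220 = JPY 118,010,906
JPY 118,010,906 × 0.00996832 = SGD 1,176,370.47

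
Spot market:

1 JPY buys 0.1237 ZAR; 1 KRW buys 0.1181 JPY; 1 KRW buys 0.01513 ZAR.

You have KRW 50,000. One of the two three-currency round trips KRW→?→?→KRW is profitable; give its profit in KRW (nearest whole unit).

Profit: KRW 1,783

Profitable loop is KRW → ZAR → JPY → KRW:
KRW 50,000 × 0.01513 = ZAR 756.50
ZAR 756.50 ÷ 0.1237 = JPY 6,116
JPY 6,116 ÷ 0.1181 = KRW 51,783
Profit = KRW 51,783 − KRW 50,000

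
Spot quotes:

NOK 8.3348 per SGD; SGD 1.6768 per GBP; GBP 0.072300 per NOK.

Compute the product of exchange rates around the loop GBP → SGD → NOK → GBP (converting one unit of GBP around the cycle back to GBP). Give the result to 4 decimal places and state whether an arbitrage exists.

1.0104 (arbitrage exists)

Around GBP → SGD → NOK → GBP: 1 × 1.6768 × 8.3348 × 0.072300 = 1.010450
Product > 1; profitable direction is GBP → SGD → NOK → GBP.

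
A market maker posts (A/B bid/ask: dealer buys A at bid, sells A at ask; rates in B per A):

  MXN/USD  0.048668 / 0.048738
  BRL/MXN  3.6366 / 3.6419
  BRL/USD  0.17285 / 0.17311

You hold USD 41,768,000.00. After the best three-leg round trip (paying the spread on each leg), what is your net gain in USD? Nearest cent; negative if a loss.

Net profit: USD 935,213.48

Best loop USD → BRL → MXN → USD:
USD 41,768,000.00 ÷ 0.17311 (buy BRL at ask) = BRL 241,280,110.91
BRL 241,280,110.91 × 3.6366 (sell BRL at bid) = MXN 877,439,251.34
MXN 877,439,251.34 × 0.048668 (sell MXN at bid) = USD 42,703,213.48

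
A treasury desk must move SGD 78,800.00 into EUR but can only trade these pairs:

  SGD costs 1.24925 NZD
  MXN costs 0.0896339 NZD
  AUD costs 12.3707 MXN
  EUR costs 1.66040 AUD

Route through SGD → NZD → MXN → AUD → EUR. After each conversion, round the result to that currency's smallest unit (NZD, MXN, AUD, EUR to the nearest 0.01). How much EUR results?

SGD 78,800.00 × 1.24925 = NZD 98,440.90
NZD 98,440.90 ÷ 0.0896339 = MXN 1,098,255.24
MXN 1,098,255.24 ÷ 12.3707 = AUD 88,778.75
AUD 88,778.75 ÷ 1.66040 = EUR 53,468.29

EUR 53,468.29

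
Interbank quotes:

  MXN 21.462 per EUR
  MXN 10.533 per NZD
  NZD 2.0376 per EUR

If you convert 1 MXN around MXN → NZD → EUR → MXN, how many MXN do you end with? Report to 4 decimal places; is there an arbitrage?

1.0000 (no arbitrage)

Around MXN → NZD → EUR → MXN: 1 ÷ 10.533 ÷ 2.0376 × 21.462 = 0.999998
Product ≈ 1 (deviation 0.000%, within rounding noise).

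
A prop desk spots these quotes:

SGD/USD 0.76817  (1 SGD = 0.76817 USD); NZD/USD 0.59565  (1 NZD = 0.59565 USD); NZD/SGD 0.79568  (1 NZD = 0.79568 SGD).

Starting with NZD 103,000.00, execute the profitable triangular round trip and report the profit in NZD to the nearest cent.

Profitable loop is NZD → SGD → USD → NZD:
NZD 103,000.00 × 0.79568 = SGD 81,955.04
SGD 81,955.04 × 0.76817 = USD 62,955.40
USD 62,955.40 ÷ 0.59565 = NZD 105,691.94
Profit = NZD 105,691.94 − NZD 103,000.00

Profit: NZD 2,691.94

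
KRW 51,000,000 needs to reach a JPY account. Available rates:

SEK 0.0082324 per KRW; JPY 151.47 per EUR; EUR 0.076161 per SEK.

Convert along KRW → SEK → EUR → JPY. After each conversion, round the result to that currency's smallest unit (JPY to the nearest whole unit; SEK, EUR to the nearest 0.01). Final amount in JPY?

KRW 51,000,000 × 0.0082324 = SEK 419,852.40
SEK 419,852.40 × 0.076161 = EUR 31,976.38
EUR 31,976.38 × 151.47 = JPY 4,843,462

JPY 4,843,462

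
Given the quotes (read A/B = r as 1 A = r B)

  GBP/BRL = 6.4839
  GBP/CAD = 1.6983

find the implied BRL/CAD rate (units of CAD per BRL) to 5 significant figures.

1 BRL ÷ 6.4839 = 0.154228 GBP
0.154228 GBP × 1.6983 = 0.261926 CAD

BRL/CAD = 0.26193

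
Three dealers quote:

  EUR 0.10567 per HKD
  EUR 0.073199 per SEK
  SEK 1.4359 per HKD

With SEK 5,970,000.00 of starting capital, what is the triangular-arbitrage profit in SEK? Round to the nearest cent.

Profit: SEK 32,009.73

Profitable loop is SEK → HKD → EUR → SEK:
SEK 5,970,000.00 ÷ 1.4359 = HKD 4,157,671.15
HKD 4,157,671.15 × 0.10567 = EUR 439,341.11
EUR 439,341.11 ÷ 0.073199 = SEK 6,002,009.73
Profit = SEK 6,002,009.73 − SEK 5,970,000.00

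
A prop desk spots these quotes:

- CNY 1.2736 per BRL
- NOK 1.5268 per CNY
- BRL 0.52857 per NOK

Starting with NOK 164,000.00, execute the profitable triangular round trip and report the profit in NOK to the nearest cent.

Profit: NOK 4,562.73

Profitable loop is NOK → BRL → CNY → NOK:
NOK 164,000.00 × 0.52857 = BRL 86,685.48
BRL 86,685.48 × 1.2736 = CNY 110,402.63
CNY 110,402.63 × 1.5268 = NOK 168,562.73
Profit = NOK 168,562.73 − NOK 164,000.00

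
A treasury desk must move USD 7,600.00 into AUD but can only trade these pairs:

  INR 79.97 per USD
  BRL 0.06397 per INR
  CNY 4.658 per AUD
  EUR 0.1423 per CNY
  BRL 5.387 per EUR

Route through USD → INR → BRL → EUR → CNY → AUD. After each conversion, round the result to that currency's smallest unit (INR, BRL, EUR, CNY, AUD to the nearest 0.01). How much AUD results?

USD 7,600.00 × 79.97 = INR 607,772.00
INR 607,772.00 × 0.06397 = BRL 38,879.17
BRL 38,879.17 ÷ 5.387 = EUR 7,217.22
EUR 7,217.22 ÷ 0.1423 = CNY 50,718.34
CNY 50,718.34 ÷ 4.658 = AUD 10,888.44

AUD 10,888.44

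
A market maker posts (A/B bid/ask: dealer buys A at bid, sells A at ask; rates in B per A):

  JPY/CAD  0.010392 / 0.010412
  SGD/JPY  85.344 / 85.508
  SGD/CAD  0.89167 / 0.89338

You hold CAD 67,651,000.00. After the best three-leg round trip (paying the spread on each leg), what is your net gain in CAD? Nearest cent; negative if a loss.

Best loop CAD → JPY → SGD → CAD:
CAD 67,651,000.00 ÷ 0.010412 (buy JPY at ask) = JPY 6,497,406,838
JPY 6,497,406,838 ÷ 85.508 (buy SGD at ask) = SGD 75,985,952.64
SGD 75,985,952.64 × 0.89167 (sell SGD at bid) = CAD 67,754,394.39

Net profit: CAD 103,394.39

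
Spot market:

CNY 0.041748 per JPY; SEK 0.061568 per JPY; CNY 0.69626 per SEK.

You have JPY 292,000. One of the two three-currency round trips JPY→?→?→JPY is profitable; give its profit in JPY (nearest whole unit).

Profitable loop is JPY → SEK → CNY → JPY:
JPY 292,000 × 0.061568 = SEK 17,977.86
SEK 17,977.86 × 0.69626 = CNY 12,517.26
CNY 12,517.26 ÷ 0.041748 = JPY 299,829
Profit = JPY 299,829 − JPY 292,000

Profit: JPY 7,829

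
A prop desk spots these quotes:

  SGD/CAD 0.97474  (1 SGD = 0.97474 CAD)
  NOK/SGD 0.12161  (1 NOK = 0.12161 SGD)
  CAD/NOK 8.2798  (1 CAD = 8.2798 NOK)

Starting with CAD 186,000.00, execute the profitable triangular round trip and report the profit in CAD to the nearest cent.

Profit: CAD 3,511.26

Profitable loop is CAD → SGD → NOK → CAD:
CAD 186,000.00 ÷ 0.97474 = SGD 190,820.12
SGD 190,820.12 ÷ 0.12161 = NOK 1,569,115.34
NOK 1,569,115.34 ÷ 8.2798 = CAD 189,511.26
Profit = CAD 189,511.26 − CAD 186,000.00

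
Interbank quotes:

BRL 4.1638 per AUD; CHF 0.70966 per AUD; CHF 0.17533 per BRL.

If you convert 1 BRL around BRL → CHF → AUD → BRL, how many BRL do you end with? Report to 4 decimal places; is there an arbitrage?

Around BRL → CHF → AUD → BRL: 1 × 0.17533 ÷ 0.70966 × 4.1638 = 1.028717
Product > 1; profitable direction is BRL → CHF → AUD → BRL.

1.0287 (arbitrage exists)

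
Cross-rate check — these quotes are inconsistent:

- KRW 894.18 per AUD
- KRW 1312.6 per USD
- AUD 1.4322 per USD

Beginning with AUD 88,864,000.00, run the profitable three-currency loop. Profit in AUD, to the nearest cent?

Profitable loop is AUD → USD → KRW → AUD:
AUD 88,864,000.00 ÷ 1.4322 = USD 62,047,200.11
USD 62,047,200.11 × 1312.6 = KRW 81,443,154,867
KRW 81,443,154,867 ÷ 894.18 = AUD 91,081,387.27
Profit = AUD 91,081,387.27 − AUD 88,864,000.00

Profit: AUD 2,217,387.27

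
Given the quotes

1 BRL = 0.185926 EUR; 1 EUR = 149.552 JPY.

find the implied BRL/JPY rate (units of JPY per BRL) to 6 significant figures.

BRL/JPY = 27.8056

1 BRL × 0.185926 = 0.185926 EUR
0.185926 EUR × 149.552 = 27.8056 JPY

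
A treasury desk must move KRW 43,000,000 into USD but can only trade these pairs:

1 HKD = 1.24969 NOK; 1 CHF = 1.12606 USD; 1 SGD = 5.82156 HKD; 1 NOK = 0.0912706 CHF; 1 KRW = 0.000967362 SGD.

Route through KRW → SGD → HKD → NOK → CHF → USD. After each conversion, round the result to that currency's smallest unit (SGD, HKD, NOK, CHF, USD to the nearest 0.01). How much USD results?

KRW 43,000,000 × 0.000967362 = SGD 41,596.57
SGD 41,596.57 × 5.82156 = HKD 242,156.93
HKD 242,156.93 × 1.24969 = NOK 302,621.09
NOK 302,621.09 × 0.0912706 = CHF 27,620.41
CHF 27,620.41 × 1.12606 = USD 31,102.24

USD 31,102.24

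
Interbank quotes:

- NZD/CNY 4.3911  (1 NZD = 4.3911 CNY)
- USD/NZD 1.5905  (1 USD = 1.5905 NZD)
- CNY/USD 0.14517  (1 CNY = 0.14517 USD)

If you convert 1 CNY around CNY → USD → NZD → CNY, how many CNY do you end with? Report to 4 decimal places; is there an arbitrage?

Around CNY → USD → NZD → CNY: 1 × 0.14517 × 1.5905 × 4.3911 = 1.013874
Product > 1; profitable direction is CNY → USD → NZD → CNY.

1.0139 (arbitrage exists)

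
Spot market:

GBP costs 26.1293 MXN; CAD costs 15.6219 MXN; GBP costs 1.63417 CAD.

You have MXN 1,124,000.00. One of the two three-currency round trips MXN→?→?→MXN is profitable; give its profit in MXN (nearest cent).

Profitable loop is MXN → CAD → GBP → MXN:
MXN 1,124,000.00 ÷ 15.6219 = CAD 71,950.27
CAD 71,950.27 ÷ 1.63417 = GBP 44,028.64
GBP 44,028.64 × 26.1293 = MXN 1,150,437.42
Profit = MXN 1,150,437.42 − MXN 1,124,000.00

Profit: MXN 26,437.42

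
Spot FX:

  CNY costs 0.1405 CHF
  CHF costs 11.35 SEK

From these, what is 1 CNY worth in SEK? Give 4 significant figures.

1 CNY × 0.1405 = 0.1405 CHF
0.1405 CHF × 11.35 = 1.59468 SEK

CNY/SEK = 1.595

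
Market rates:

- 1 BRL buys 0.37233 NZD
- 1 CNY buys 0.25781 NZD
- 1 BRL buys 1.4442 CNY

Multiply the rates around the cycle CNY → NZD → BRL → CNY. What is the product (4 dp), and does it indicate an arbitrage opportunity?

Around CNY → NZD → BRL → CNY: 1 × 0.25781 ÷ 0.37233 × 1.4442 = 0.999998
Product ≈ 1 (deviation 0.000%, within rounding noise).

1.0000 (no arbitrage)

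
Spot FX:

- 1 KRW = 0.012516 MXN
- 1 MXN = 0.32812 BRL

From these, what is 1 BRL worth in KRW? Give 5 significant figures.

BRL/KRW = 243.50

1 BRL ÷ 0.32812 = 3.04767 MXN
3.04767 MXN ÷ 0.012516 = 243.502 KRW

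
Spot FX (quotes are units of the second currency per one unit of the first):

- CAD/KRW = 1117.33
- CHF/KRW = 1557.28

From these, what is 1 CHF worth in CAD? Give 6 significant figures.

CHF/CAD = 1.39375

1 CHF × 1557.28 = 1557.28 KRW
1557.28 KRW ÷ 1117.33 = 1.39375 CAD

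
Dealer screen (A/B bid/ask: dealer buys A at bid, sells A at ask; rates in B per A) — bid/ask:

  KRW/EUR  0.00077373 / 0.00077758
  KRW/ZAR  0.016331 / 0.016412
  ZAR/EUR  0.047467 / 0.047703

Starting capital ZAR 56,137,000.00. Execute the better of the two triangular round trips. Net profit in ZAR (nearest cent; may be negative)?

Best loop ZAR → EUR → KRW → ZAR:
ZAR 56,137,000.00 × 0.047467 (sell ZAR at bid) = EUR 2,664,654.98
EUR 2,664,654.98 ÷ 0.00077758 (buy KRW at ask) = KRW 3,426,856,374
KRW 3,426,856,374 × 0.016331 (sell KRW at bid) = ZAR 55,963,991.44

Net result: ZAR -173,008.56 (no profitable arbitrage after spreads)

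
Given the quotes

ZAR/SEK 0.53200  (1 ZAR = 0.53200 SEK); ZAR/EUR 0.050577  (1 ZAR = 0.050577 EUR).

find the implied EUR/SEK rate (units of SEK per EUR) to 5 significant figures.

1 EUR ÷ 0.050577 = 19.7718 ZAR
19.7718 ZAR × 0.53200 = 10.5186 SEK

EUR/SEK = 10.519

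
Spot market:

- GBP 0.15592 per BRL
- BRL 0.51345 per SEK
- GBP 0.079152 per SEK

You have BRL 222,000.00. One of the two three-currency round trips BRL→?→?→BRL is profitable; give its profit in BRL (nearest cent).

Profit: BRL 2,538.63

Profitable loop is BRL → GBP → SEK → BRL:
BRL 222,000.00 × 0.15592 = GBP 34,614.24
GBP 34,614.24 ÷ 0.079152 = SEK 437,313.52
SEK 437,313.52 × 0.51345 = BRL 224,538.63
Profit = BRL 224,538.63 − BRL 222,000.00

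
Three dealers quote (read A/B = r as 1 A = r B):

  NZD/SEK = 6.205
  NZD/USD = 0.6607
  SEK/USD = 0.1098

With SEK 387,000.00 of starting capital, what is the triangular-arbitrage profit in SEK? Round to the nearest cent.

Profitable loop is SEK → USD → NZD → SEK:
SEK 387,000.00 × 0.1098 = USD 42,492.60
USD 42,492.60 ÷ 0.6607 = NZD 64,314.51
NZD 64,314.51 × 6.205 = SEK 399,071.57
Profit = SEK 399,071.57 − SEK 387,000.00

Profit: SEK 12,071.57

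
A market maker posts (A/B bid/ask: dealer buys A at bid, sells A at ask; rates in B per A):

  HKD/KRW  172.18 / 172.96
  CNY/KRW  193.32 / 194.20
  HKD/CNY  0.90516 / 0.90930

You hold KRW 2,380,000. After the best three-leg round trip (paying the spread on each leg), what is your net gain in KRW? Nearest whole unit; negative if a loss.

Net profit: KRW 27,872

Best loop KRW → HKD → CNY → KRW:
KRW 2,380,000 ÷ 172.96 (buy HKD at ask) = HKD 13,760.41
HKD 13,760.41 × 0.90516 (sell HKD at bid) = CNY 12,455.37
CNY 12,455.37 × 193.32 (sell CNY at bid) = KRW 2,407,872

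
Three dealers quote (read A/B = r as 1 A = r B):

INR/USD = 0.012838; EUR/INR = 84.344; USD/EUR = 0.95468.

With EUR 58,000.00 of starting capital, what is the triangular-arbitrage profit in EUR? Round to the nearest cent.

Profitable loop is EUR → INR → USD → EUR:
EUR 58,000.00 × 84.344 = INR 4,891,952.00
INR 4,891,952.00 × 0.012838 = USD 62,802.88
USD 62,802.88 × 0.95468 = EUR 59,956.65
Profit = EUR 59,956.65 − EUR 58,000.00

Profit: EUR 1,956.65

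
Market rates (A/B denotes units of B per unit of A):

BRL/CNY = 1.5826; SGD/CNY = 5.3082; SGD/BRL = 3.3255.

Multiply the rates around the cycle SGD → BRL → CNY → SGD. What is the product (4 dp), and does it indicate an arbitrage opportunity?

0.9915 (arbitrage exists)

Around SGD → BRL → CNY → SGD: 1 × 3.3255 × 1.5826 ÷ 5.3082 = 0.991473
Product < 1; profitable direction is SGD → CNY → BRL → SGD.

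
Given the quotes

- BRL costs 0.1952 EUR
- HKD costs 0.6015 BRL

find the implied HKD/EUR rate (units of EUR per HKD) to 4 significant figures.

HKD/EUR = 0.1174

1 HKD × 0.6015 = 0.6015 BRL
0.6015 BRL × 0.1952 = 0.117413 EUR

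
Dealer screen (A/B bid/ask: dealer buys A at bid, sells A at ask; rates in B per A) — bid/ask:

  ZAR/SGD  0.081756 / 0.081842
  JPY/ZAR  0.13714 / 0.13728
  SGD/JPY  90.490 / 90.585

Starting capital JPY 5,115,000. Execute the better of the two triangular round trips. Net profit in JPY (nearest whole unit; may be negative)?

Net profit: JPY 74,554

Best loop JPY → ZAR → SGD → JPY:
JPY 5,115,000 × 0.13714 (sell JPY at bid) = ZAR 701,471.10
ZAR 701,471.10 × 0.081756 (sell ZAR at bid) = SGD 57,349.47
SGD 57,349.47 × 90.490 (sell SGD at bid) = JPY 5,189,554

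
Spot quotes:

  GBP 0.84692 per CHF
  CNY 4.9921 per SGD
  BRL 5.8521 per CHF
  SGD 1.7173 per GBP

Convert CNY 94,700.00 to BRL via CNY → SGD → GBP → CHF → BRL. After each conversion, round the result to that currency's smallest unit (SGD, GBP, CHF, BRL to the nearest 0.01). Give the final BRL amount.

CNY 94,700.00 ÷ 4.9921 = SGD 18,969.97
SGD 18,969.97 ÷ 1.7173 = GBP 11,046.39
GBP 11,046.39 ÷ 0.84692 = CHF 13,043.01
CHF 13,043.01 × 5.8521 = BRL 76,329.00

BRL 76,329.00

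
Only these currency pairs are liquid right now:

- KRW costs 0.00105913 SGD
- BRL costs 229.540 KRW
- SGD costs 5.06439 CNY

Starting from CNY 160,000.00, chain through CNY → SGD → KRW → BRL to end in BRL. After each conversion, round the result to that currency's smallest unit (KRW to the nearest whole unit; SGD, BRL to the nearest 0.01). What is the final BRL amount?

BRL 129,952.65

CNY 160,000.00 ÷ 5.06439 = SGD 31,593.14
SGD 31,593.14 ÷ 0.00105913 = KRW 29,829,332
KRW 29,829,332 ÷ 229.540 = BRL 129,952.65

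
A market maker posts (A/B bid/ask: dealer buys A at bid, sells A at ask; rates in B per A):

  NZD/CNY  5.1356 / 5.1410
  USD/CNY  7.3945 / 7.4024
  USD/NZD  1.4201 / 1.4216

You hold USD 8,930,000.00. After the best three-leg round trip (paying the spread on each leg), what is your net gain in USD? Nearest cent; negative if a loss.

Net profit: USD 105,147.64

Best loop USD → CNY → NZD → USD:
USD 8,930,000.00 × 7.3945 (sell USD at bid) = CNY 66,032,885.00
CNY 66,032,885.00 ÷ 5.1410 (buy NZD at ask) = NZD 12,844,365.88
NZD 12,844,365.88 ÷ 1.4216 (buy USD at ask) = USD 9,035,147.64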